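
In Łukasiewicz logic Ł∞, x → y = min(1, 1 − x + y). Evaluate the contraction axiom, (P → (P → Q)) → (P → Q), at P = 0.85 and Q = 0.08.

P → Q = min(1, 1 − 0.85 + 0.08) = min(1, 0.23) = 0.23
P → (P → Q) = min(1, 1 − 0.85 + 0.23) = min(1, 0.38) = 0.38
(P → (P → Q)) → (P → Q) = min(1, 1 − 0.38 + 0.23) = min(1, 0.85) = 0.85
(The value 0.85 < 1 shows this instance is not satisfied; fails in Ł∞ (the t-norm is not idempotent).)

0.85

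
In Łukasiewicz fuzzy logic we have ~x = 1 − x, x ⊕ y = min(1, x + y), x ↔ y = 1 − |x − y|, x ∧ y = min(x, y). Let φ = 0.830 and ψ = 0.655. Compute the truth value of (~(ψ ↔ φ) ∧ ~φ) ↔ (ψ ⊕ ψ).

0.170

ψ ↔ φ = 1 − |0.655 − 0.830| = 1 − 0.175 = 0.825
~(ψ ↔ φ) = 1 − 0.825 = 0.175
~φ = 1 − 0.830 = 0.170
~(ψ ↔ φ) ∧ ~φ = min(0.175, 0.170) = 0.170
ψ ⊕ ψ = min(1, 0.655 + 0.655) = min(1, 1.310) = 1.000
(~(ψ ↔ φ) ∧ ~φ) ↔ (ψ ⊕ ψ) = 1 − |0.170 − 1.000| = 1 − 0.830 = 0.170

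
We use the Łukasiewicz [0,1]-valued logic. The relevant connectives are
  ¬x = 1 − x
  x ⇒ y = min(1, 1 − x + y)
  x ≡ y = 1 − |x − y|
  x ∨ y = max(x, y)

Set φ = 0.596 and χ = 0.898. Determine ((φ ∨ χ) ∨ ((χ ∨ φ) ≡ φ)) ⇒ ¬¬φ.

0.698

φ ∨ χ = max(0.596, 0.898) = 0.898
χ ∨ φ = max(0.898, 0.596) = 0.898
(χ ∨ φ) ≡ φ = 1 − |0.898 − 0.596| = 1 − 0.302 = 0.698
(φ ∨ χ) ∨ ((χ ∨ φ) ≡ φ) = max(0.898, 0.698) = 0.898
¬φ = 1 − 0.596 = 0.404
¬¬φ = 1 − 0.404 = 0.596
((φ ∨ χ) ∨ ((χ ∨ φ) ≡ φ)) ⇒ ¬¬φ = min(1, 1 − 0.898 + 0.596) = min(1, 0.698) = 0.698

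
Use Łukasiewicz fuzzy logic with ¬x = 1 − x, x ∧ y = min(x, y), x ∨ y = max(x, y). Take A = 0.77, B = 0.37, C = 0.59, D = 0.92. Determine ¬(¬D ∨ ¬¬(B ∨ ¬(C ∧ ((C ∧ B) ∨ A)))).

¬D = 1 − 0.92 = 0.08
C ∧ B = min(0.59, 0.37) = 0.37
(C ∧ B) ∨ A = max(0.37, 0.77) = 0.77
C ∧ ((C ∧ B) ∨ A) = min(0.59, 0.77) = 0.59
¬(C ∧ ((C ∧ B) ∨ A)) = 1 − 0.59 = 0.41
B ∨ ¬(C ∧ ((C ∧ B) ∨ A)) = max(0.37, 0.41) = 0.41
¬(B ∨ ¬(C ∧ ((C ∧ B) ∨ A))) = 1 − 0.41 = 0.59
¬¬(B ∨ ¬(C ∧ ((C ∧ B) ∨ A))) = 1 − 0.59 = 0.41
¬D ∨ ¬¬(B ∨ ¬(C ∧ ((C ∧ B) ∨ A))) = max(0.08, 0.41) = 0.41
¬(¬D ∨ ¬¬(B ∨ ¬(C ∧ ((C ∧ B) ∨ A)))) = 1 − 0.41 = 0.59

0.59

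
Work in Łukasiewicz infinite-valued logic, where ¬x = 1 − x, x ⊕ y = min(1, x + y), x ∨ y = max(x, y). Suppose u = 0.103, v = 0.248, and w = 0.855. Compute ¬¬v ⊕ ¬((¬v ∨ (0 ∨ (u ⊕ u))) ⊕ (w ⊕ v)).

¬v = 1 − 0.248 = 0.752
¬¬v = 1 − 0.752 = 0.248
u ⊕ u = min(1, 0.103 + 0.103) = min(1, 0.206) = 0.206
0 ∨ (u ⊕ u) = max(0.000, 0.206) = 0.206
¬v ∨ (0 ∨ (u ⊕ u)) = max(0.752, 0.206) = 0.752
w ⊕ v = min(1, 0.855 + 0.248) = min(1, 1.103) = 1.000
(¬v ∨ (0 ∨ (u ⊕ u))) ⊕ (w ⊕ v) = min(1, 0.752 + 1.000) = min(1, 1.752) = 1.000
¬((¬v ∨ (0 ∨ (u ⊕ u))) ⊕ (w ⊕ v)) = 1 − 1.000 = 0.000
¬¬v ⊕ ¬((¬v ∨ (0 ∨ (u ⊕ u))) ⊕ (w ⊕ v)) = min(1, 0.248 + 0.000) = min(1, 0.248) = 0.248

0.248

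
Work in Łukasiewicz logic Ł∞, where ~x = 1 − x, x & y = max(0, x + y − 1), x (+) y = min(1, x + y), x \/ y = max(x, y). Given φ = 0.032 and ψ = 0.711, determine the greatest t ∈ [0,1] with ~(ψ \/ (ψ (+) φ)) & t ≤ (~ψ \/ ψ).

1.000

ψ (+) φ = min(1, 0.711 + 0.032) = min(1, 0.743) = 0.743
ψ \/ (ψ (+) φ) = max(0.711, 0.743) = 0.743
~(ψ \/ (ψ (+) φ)) = 1 − 0.743 = 0.257
So the left factor is ~(ψ \/ (ψ (+) φ)) = 0.257.
~ψ = 1 − 0.711 = 0.289
~ψ \/ ψ = max(0.289, 0.711) = 0.711
So the right-hand bound is ~ψ \/ ψ = 0.711.
The residuum of the Łukasiewicz t-norm gives the supremum: min(1, 1 − 0.257 + 0.711).
1 − 0.257 + 0.711 = 1.454, so t = min(1, 1.454) = 1.000.
Check: 0.257 & 1.000 = max(0, 0.257) = 0.257 ≤ 0.711.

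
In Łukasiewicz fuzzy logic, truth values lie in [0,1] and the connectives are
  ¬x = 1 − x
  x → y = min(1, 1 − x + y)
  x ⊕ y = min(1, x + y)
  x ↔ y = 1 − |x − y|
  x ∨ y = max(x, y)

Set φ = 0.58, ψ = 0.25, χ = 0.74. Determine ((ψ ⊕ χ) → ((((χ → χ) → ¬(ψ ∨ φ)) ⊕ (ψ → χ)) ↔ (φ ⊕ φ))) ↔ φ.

0.58

ψ ⊕ χ = min(1, 0.25 + 0.74) = min(1, 0.99) = 0.99
χ → χ = min(1, 1 − 0.74 + 0.74) = min(1, 1.00) = 1.00
ψ ∨ φ = max(0.25, 0.58) = 0.58
¬(ψ ∨ φ) = 1 − 0.58 = 0.42
(χ → χ) → ¬(ψ ∨ φ) = min(1, 1 − 1.00 + 0.42) = min(1, 0.42) = 0.42
ψ → χ = min(1, 1 − 0.25 + 0.74) = min(1, 1.49) = 1.00
((χ → χ) → ¬(ψ ∨ φ)) ⊕ (ψ → χ) = min(1, 0.42 + 1.00) = min(1, 1.42) = 1.00
φ ⊕ φ = min(1, 0.58 + 0.58) = min(1, 1.16) = 1.00
(((χ → χ) → ¬(ψ ∨ φ)) ⊕ (ψ → χ)) ↔ (φ ⊕ φ) = 1 − |1.00 − 1.00| = 1 − 0.00 = 1.00
(ψ ⊕ χ) → ((((χ → χ) → ¬(ψ ∨ φ)) ⊕ (ψ → χ)) ↔ (φ ⊕ φ)) = min(1, 1 − 0.99 + 1.00) = min(1, 1.01) = 1.00
((ψ ⊕ χ) → ((((χ → χ) → ¬(ψ ∨ φ)) ⊕ (ψ → χ)) ↔ (φ ⊕ φ))) ↔ φ = 1 − |1.00 − 0.58| = 1 − 0.42 = 0.58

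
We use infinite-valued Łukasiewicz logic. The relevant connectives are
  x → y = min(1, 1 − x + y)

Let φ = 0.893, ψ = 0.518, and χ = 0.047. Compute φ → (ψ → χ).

0.636

ψ → χ = min(1, 1 − 0.518 + 0.047) = min(1, 0.529) = 0.529
φ → (ψ → χ) = min(1, 1 − 0.893 + 0.529) = min(1, 0.636) = 0.636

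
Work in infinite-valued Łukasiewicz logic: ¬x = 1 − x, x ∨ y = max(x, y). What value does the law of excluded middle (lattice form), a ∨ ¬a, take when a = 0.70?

¬a = 1 − 0.70 = 0.30
a ∨ ¬a = max(0.70, 0.30) = 0.70
(The value 0.70 < 1 shows this instance is not satisfied; not a Ł∞-tautology — its value is max(a, 1−a).)

0.70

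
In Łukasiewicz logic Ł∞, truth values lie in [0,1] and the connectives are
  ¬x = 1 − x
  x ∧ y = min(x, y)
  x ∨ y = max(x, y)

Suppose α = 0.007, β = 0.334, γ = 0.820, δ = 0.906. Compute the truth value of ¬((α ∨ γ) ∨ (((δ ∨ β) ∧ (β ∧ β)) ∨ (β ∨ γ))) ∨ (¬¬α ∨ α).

0.180

α ∨ γ = max(0.007, 0.820) = 0.820
δ ∨ β = max(0.906, 0.334) = 0.906
β ∧ β = min(0.334, 0.334) = 0.334
(δ ∨ β) ∧ (β ∧ β) = min(0.906, 0.334) = 0.334
β ∨ γ = max(0.334, 0.820) = 0.820
((δ ∨ β) ∧ (β ∧ β)) ∨ (β ∨ γ) = max(0.334, 0.820) = 0.820
(α ∨ γ) ∨ (((δ ∨ β) ∧ (β ∧ β)) ∨ (β ∨ γ)) = max(0.820, 0.820) = 0.820
¬((α ∨ γ) ∨ (((δ ∨ β) ∧ (β ∧ β)) ∨ (β ∨ γ))) = 1 − 0.820 = 0.180
¬α = 1 − 0.007 = 0.993
¬¬α = 1 − 0.993 = 0.007
¬¬α ∨ α = max(0.007, 0.007) = 0.007
¬((α ∨ γ) ∨ (((δ ∨ β) ∧ (β ∧ β)) ∨ (β ∨ γ))) ∨ (¬¬α ∨ α) = max(0.180, 0.007) = 0.180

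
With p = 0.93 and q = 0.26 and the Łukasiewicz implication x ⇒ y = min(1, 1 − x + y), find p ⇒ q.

0.33

p ⇒ q = min(1, 1 − 0.93 + 0.26) = min(1, 0.33) = 0.33
For comparison, the Gödel implication (1 if x ≤ y else y) would give 0.26.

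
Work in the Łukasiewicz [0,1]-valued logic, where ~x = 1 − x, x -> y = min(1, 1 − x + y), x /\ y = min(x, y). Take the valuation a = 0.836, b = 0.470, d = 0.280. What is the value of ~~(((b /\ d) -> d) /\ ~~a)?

b /\ d = min(0.470, 0.280) = 0.280
(b /\ d) -> d = min(1, 1 − 0.280 + 0.280) = min(1, 1.000) = 1.000
~a = 1 − 0.836 = 0.164
~~a = 1 − 0.164 = 0.836
((b /\ d) -> d) /\ ~~a = min(1.000, 0.836) = 0.836
~(((b /\ d) -> d) /\ ~~a) = 1 − 0.836 = 0.164
~~(((b /\ d) -> d) /\ ~~a) = 1 − 0.164 = 0.836

0.836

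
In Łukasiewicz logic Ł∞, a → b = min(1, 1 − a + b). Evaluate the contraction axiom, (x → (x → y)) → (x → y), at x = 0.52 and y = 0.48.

0.96

x → y = min(1, 1 − 0.52 + 0.48) = min(1, 0.96) = 0.96
x → (x → y) = min(1, 1 − 0.52 + 0.96) = min(1, 1.44) = 1.00
(x → (x → y)) → (x → y) = min(1, 1 − 1.00 + 0.96) = min(1, 0.96) = 0.96
(The value 0.96 < 1 shows this instance is not satisfied; fails in Ł∞ (the t-norm is not idempotent).)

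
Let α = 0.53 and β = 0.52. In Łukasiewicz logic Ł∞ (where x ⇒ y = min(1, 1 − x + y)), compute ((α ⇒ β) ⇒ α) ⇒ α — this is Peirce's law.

α ⇒ β = min(1, 1 − 0.53 + 0.52) = min(1, 0.99) = 0.99
(α ⇒ β) ⇒ α = min(1, 1 − 0.99 + 0.53) = min(1, 0.54) = 0.54
((α ⇒ β) ⇒ α) ⇒ α = min(1, 1 − 0.54 + 0.53) = min(1, 0.99) = 0.99
(The value 0.99 < 1 shows this instance is not satisfied; not a Ł∞-tautology in general.)

0.99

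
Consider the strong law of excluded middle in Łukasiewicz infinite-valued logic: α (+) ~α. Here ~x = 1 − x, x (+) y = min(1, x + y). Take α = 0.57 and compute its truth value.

~α = 1 − 0.57 = 0.43
α (+) ~α = min(1, 0.57 + 0.43) = min(1, 1.00) = 1.00
(As expected: always 1 in Ł∞ since a ⊕ (1−a) = 1.)

1.00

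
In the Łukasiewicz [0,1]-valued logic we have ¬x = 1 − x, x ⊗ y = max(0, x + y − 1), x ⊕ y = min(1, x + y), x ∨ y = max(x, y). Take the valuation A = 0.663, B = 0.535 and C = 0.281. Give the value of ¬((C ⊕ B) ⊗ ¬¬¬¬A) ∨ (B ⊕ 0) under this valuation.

0.535

C ⊕ B = min(1, 0.281 + 0.535) = min(1, 0.816) = 0.816
¬A = 1 − 0.663 = 0.337
¬¬A = 1 − 0.337 = 0.663
¬¬¬A = 1 − 0.663 = 0.337
¬¬¬¬A = 1 − 0.337 = 0.663
(C ⊕ B) ⊗ ¬¬¬¬A = max(0, 0.816 + 0.663 − 1) = max(0, 0.479) = 0.479
¬((C ⊕ B) ⊗ ¬¬¬¬A) = 1 − 0.479 = 0.521
B ⊕ 0 = min(1, 0.535 + 0.000) = min(1, 0.535) = 0.535
¬((C ⊕ B) ⊗ ¬¬¬¬A) ∨ (B ⊕ 0) = max(0.521, 0.535) = 0.535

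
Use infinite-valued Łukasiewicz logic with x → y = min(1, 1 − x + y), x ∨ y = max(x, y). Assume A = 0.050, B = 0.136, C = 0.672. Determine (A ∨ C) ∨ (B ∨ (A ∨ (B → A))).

A ∨ C = max(0.050, 0.672) = 0.672
B → A = min(1, 1 − 0.136 + 0.050) = min(1, 0.914) = 0.914
A ∨ (B → A) = max(0.050, 0.914) = 0.914
B ∨ (A ∨ (B → A)) = max(0.136, 0.914) = 0.914
(A ∨ C) ∨ (B ∨ (A ∨ (B → A))) = max(0.672, 0.914) = 0.914

0.914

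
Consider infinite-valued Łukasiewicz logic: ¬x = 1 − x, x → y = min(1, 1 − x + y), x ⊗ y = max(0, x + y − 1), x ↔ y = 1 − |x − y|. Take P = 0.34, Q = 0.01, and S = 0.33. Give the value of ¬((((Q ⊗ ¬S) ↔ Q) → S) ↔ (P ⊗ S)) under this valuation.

¬S = 1 − 0.33 = 0.67
Q ⊗ ¬S = max(0, 0.01 + 0.67 − 1) = max(0, -0.32) = 0.00
(Q ⊗ ¬S) ↔ Q = 1 − |0.00 − 0.01| = 1 − 0.01 = 0.99
((Q ⊗ ¬S) ↔ Q) → S = min(1, 1 − 0.99 + 0.33) = min(1, 0.34) = 0.34
P ⊗ S = max(0, 0.34 + 0.33 − 1) = max(0, -0.33) = 0.00
(((Q ⊗ ¬S) ↔ Q) → S) ↔ (P ⊗ S) = 1 − |0.34 − 0.00| = 1 − 0.34 = 0.66
¬((((Q ⊗ ¬S) ↔ Q) → S) ↔ (P ⊗ S)) = 1 − 0.66 = 0.34

0.34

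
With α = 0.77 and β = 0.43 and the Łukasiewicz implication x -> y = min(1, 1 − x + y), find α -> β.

α -> β = min(1, 1 − 0.77 + 0.43) = min(1, 0.66) = 0.66
For comparison, the Gödel implication (1 if x ≤ y else y) would give 0.43.

0.66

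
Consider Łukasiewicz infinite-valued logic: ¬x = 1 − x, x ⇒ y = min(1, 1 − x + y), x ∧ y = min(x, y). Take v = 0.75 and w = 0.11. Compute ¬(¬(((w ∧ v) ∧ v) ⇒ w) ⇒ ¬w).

w ∧ v = min(0.11, 0.75) = 0.11
(w ∧ v) ∧ v = min(0.11, 0.75) = 0.11
((w ∧ v) ∧ v) ⇒ w = min(1, 1 − 0.11 + 0.11) = min(1, 1.00) = 1.00
¬(((w ∧ v) ∧ v) ⇒ w) = 1 − 1.00 = 0.00
¬w = 1 − 0.11 = 0.89
¬(((w ∧ v) ∧ v) ⇒ w) ⇒ ¬w = min(1, 1 − 0.00 + 0.89) = min(1, 1.89) = 1.00
¬(¬(((w ∧ v) ∧ v) ⇒ w) ⇒ ¬w) = 1 − 1.00 = 0.00

0.00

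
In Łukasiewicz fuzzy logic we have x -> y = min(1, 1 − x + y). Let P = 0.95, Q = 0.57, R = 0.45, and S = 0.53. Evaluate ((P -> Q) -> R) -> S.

P -> Q = min(1, 1 − 0.95 + 0.57) = min(1, 0.62) = 0.62
(P -> Q) -> R = min(1, 1 − 0.62 + 0.45) = min(1, 0.83) = 0.83
((P -> Q) -> R) -> S = min(1, 1 − 0.83 + 0.53) = min(1, 0.70) = 0.70

0.70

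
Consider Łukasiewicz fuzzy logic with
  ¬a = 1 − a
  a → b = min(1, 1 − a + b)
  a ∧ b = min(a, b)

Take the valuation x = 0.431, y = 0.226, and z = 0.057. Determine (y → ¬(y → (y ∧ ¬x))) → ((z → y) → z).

0.283

¬x = 1 − 0.431 = 0.569
y ∧ ¬x = min(0.226, 0.569) = 0.226
y → (y ∧ ¬x) = min(1, 1 − 0.226 + 0.226) = min(1, 1.000) = 1.000
¬(y → (y ∧ ¬x)) = 1 − 1.000 = 0.000
y → ¬(y → (y ∧ ¬x)) = min(1, 1 − 0.226 + 0.000) = min(1, 0.774) = 0.774
z → y = min(1, 1 − 0.057 + 0.226) = min(1, 1.169) = 1.000
(z → y) → z = min(1, 1 − 1.000 + 0.057) = min(1, 0.057) = 0.057
(y → ¬(y → (y ∧ ¬x))) → ((z → y) → z) = min(1, 1 − 0.774 + 0.057) = min(1, 0.283) = 0.283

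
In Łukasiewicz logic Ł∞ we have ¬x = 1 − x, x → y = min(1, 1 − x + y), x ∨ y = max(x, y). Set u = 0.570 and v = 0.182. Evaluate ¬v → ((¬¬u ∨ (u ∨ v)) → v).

¬v = 1 − 0.182 = 0.818
¬u = 1 − 0.570 = 0.430
¬¬u = 1 − 0.430 = 0.570
u ∨ v = max(0.570, 0.182) = 0.570
¬¬u ∨ (u ∨ v) = max(0.570, 0.570) = 0.570
(¬¬u ∨ (u ∨ v)) → v = min(1, 1 − 0.570 + 0.182) = min(1, 0.612) = 0.612
¬v → ((¬¬u ∨ (u ∨ v)) → v) = min(1, 1 − 0.818 + 0.612) = min(1, 0.794) = 0.794

0.794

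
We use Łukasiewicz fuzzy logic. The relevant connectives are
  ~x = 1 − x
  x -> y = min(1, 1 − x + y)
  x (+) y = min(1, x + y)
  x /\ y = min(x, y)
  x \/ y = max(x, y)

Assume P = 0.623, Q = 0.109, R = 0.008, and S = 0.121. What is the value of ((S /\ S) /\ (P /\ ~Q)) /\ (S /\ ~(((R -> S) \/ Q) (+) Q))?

S /\ S = min(0.121, 0.121) = 0.121
~Q = 1 − 0.109 = 0.891
P /\ ~Q = min(0.623, 0.891) = 0.623
(S /\ S) /\ (P /\ ~Q) = min(0.121, 0.623) = 0.121
R -> S = min(1, 1 − 0.008 + 0.121) = min(1, 1.113) = 1.000
(R -> S) \/ Q = max(1.000, 0.109) = 1.000
((R -> S) \/ Q) (+) Q = min(1, 1.000 + 0.109) = min(1, 1.109) = 1.000
~(((R -> S) \/ Q) (+) Q) = 1 − 1.000 = 0.000
S /\ ~(((R -> S) \/ Q) (+) Q) = min(0.121, 0.000) = 0.000
((S /\ S) /\ (P /\ ~Q)) /\ (S /\ ~(((R -> S) \/ Q) (+) Q)) = min(0.121, 0.000) = 0.000

0.000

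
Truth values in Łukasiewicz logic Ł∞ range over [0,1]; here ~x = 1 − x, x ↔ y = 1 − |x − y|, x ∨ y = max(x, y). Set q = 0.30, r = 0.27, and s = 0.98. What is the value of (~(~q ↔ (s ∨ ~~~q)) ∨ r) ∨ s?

~q = 1 − 0.30 = 0.70
~~q = 1 − 0.70 = 0.30
~~~q = 1 − 0.30 = 0.70
s ∨ ~~~q = max(0.98, 0.70) = 0.98
~q ↔ (s ∨ ~~~q) = 1 − |0.70 − 0.98| = 1 − 0.28 = 0.72
~(~q ↔ (s ∨ ~~~q)) = 1 − 0.72 = 0.28
~(~q ↔ (s ∨ ~~~q)) ∨ r = max(0.28, 0.27) = 0.28
(~(~q ↔ (s ∨ ~~~q)) ∨ r) ∨ s = max(0.28, 0.98) = 0.98

0.98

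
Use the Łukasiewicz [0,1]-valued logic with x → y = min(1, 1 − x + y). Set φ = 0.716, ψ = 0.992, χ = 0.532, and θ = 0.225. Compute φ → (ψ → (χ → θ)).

χ → θ = min(1, 1 − 0.532 + 0.225) = min(1, 0.693) = 0.693
ψ → (χ → θ) = min(1, 1 − 0.992 + 0.693) = min(1, 0.701) = 0.701
φ → (ψ → (χ → θ)) = min(1, 1 − 0.716 + 0.701) = min(1, 0.985) = 0.985

0.985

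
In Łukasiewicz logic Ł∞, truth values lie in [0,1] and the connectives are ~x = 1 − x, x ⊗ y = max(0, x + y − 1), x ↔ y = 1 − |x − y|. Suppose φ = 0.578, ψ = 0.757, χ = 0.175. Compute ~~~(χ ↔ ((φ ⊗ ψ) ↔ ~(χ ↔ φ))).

φ ⊗ ψ = max(0, 0.578 + 0.757 − 1) = max(0, 0.335) = 0.335
χ ↔ φ = 1 − |0.175 − 0.578| = 1 − 0.403 = 0.597
~(χ ↔ φ) = 1 − 0.597 = 0.403
(φ ⊗ ψ) ↔ ~(χ ↔ φ) = 1 − |0.335 − 0.403| = 1 − 0.068 = 0.932
χ ↔ ((φ ⊗ ψ) ↔ ~(χ ↔ φ)) = 1 − |0.175 − 0.932| = 1 − 0.757 = 0.243
~(χ ↔ ((φ ⊗ ψ) ↔ ~(χ ↔ φ))) = 1 − 0.243 = 0.757
~~(χ ↔ ((φ ⊗ ψ) ↔ ~(χ ↔ φ))) = 1 − 0.757 = 0.243
~~~(χ ↔ ((φ ⊗ ψ) ↔ ~(χ ↔ φ))) = 1 − 0.243 = 0.757

0.757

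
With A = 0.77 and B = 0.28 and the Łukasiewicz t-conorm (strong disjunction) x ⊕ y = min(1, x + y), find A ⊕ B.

1.00

A ⊕ B = min(1, 0.77 + 0.28) = min(1, 1.05) = 1.00
For comparison, the Gödel t-conorm max(x, y) would give 0.77.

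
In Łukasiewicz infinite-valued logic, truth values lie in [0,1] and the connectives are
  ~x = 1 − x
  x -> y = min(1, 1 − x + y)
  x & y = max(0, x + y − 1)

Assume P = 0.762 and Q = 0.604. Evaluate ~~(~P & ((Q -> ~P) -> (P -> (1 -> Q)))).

~P = 1 − 0.762 = 0.238
Q -> ~P = min(1, 1 − 0.604 + 0.238) = min(1, 0.634) = 0.634
1 -> Q = min(1, 1 − 1.000 + 0.604) = min(1, 0.604) = 0.604
P -> (1 -> Q) = min(1, 1 − 0.762 + 0.604) = min(1, 0.842) = 0.842
(Q -> ~P) -> (P -> (1 -> Q)) = min(1, 1 − 0.634 + 0.842) = min(1, 1.208) = 1.000
~P & ((Q -> ~P) -> (P -> (1 -> Q))) = max(0, 0.238 + 1.000 − 1) = max(0, 0.238) = 0.238
~(~P & ((Q -> ~P) -> (P -> (1 -> Q)))) = 1 − 0.238 = 0.762
~~(~P & ((Q -> ~P) -> (P -> (1 -> Q)))) = 1 − 0.762 = 0.238

0.238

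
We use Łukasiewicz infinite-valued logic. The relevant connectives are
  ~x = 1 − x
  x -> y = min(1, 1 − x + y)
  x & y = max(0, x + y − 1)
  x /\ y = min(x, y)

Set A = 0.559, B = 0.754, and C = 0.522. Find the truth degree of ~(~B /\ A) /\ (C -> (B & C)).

~B = 1 − 0.754 = 0.246
~B /\ A = min(0.246, 0.559) = 0.246
~(~B /\ A) = 1 − 0.246 = 0.754
B & C = max(0, 0.754 + 0.522 − 1) = max(0, 0.276) = 0.276
C -> (B & C) = min(1, 1 − 0.522 + 0.276) = min(1, 0.754) = 0.754
~(~B /\ A) /\ (C -> (B & C)) = min(0.754, 0.754) = 0.754

0.754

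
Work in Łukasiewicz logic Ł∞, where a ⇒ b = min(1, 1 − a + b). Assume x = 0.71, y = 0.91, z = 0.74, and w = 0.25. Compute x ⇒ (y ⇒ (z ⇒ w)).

0.89

z ⇒ w = min(1, 1 − 0.74 + 0.25) = min(1, 0.51) = 0.51
y ⇒ (z ⇒ w) = min(1, 1 − 0.91 + 0.51) = min(1, 0.60) = 0.60
x ⇒ (y ⇒ (z ⇒ w)) = min(1, 1 − 0.71 + 0.60) = min(1, 0.89) = 0.89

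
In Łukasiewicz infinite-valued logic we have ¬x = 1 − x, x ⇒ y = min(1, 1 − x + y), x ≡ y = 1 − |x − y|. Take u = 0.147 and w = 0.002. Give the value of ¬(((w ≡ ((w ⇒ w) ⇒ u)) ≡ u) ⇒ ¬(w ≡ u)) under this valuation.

0.147

w ⇒ w = min(1, 1 − 0.002 + 0.002) = min(1, 1.000) = 1.000
(w ⇒ w) ⇒ u = min(1, 1 − 1.000 + 0.147) = min(1, 0.147) = 0.147
w ≡ ((w ⇒ w) ⇒ u) = 1 − |0.002 − 0.147| = 1 − 0.145 = 0.855
(w ≡ ((w ⇒ w) ⇒ u)) ≡ u = 1 − |0.855 − 0.147| = 1 − 0.708 = 0.292
w ≡ u = 1 − |0.002 − 0.147| = 1 − 0.145 = 0.855
¬(w ≡ u) = 1 − 0.855 = 0.145
((w ≡ ((w ⇒ w) ⇒ u)) ≡ u) ⇒ ¬(w ≡ u) = min(1, 1 − 0.292 + 0.145) = min(1, 0.853) = 0.853
¬(((w ≡ ((w ⇒ w) ⇒ u)) ≡ u) ⇒ ¬(w ≡ u)) = 1 − 0.853 = 0.147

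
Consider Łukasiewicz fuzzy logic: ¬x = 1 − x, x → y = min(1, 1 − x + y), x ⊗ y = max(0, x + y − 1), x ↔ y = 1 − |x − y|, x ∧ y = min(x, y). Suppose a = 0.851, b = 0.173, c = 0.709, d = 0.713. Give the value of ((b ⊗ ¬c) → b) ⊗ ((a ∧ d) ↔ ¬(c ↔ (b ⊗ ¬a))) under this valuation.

0.996

¬c = 1 − 0.709 = 0.291
b ⊗ ¬c = max(0, 0.173 + 0.291 − 1) = max(0, -0.536) = 0.000
(b ⊗ ¬c) → b = min(1, 1 − 0.000 + 0.173) = min(1, 1.173) = 1.000
a ∧ d = min(0.851, 0.713) = 0.713
¬a = 1 − 0.851 = 0.149
b ⊗ ¬a = max(0, 0.173 + 0.149 − 1) = max(0, -0.678) = 0.000
c ↔ (b ⊗ ¬a) = 1 − |0.709 − 0.000| = 1 − 0.709 = 0.291
¬(c ↔ (b ⊗ ¬a)) = 1 − 0.291 = 0.709
(a ∧ d) ↔ ¬(c ↔ (b ⊗ ¬a)) = 1 − |0.713 − 0.709| = 1 − 0.004 = 0.996
((b ⊗ ¬c) → b) ⊗ ((a ∧ d) ↔ ¬(c ↔ (b ⊗ ¬a))) = max(0, 1.000 + 0.996 − 1) = max(0, 0.996) = 0.996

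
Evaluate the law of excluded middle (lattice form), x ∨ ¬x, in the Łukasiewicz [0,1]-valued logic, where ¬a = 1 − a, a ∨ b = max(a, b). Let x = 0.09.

0.91

¬x = 1 − 0.09 = 0.91
x ∨ ¬x = max(0.09, 0.91) = 0.91
(The value 0.91 < 1 shows this instance is not satisfied; not a Ł∞-tautology — its value is max(a, 1−a).)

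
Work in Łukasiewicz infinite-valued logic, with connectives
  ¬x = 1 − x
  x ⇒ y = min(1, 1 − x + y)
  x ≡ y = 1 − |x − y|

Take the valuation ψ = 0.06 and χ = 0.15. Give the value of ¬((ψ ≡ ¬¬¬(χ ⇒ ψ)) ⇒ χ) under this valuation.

0.82

χ ⇒ ψ = min(1, 1 − 0.15 + 0.06) = min(1, 0.91) = 0.91
¬(χ ⇒ ψ) = 1 − 0.91 = 0.09
¬¬(χ ⇒ ψ) = 1 − 0.09 = 0.91
¬¬¬(χ ⇒ ψ) = 1 − 0.91 = 0.09
ψ ≡ ¬¬¬(χ ⇒ ψ) = 1 − |0.06 − 0.09| = 1 − 0.03 = 0.97
(ψ ≡ ¬¬¬(χ ⇒ ψ)) ⇒ χ = min(1, 1 − 0.97 + 0.15) = min(1, 0.18) = 0.18
¬((ψ ≡ ¬¬¬(χ ⇒ ψ)) ⇒ χ) = 1 − 0.18 = 0.82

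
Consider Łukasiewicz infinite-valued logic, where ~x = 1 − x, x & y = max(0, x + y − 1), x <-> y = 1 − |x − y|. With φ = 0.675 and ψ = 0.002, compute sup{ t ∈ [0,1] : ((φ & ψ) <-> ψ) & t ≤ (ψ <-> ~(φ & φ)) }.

φ & ψ = max(0, 0.675 + 0.002 − 1) = max(0, -0.323) = 0.000
(φ & ψ) <-> ψ = 1 − |0.000 − 0.002| = 1 − 0.002 = 0.998
So the left factor is (φ & ψ) <-> ψ = 0.998.
φ & φ = max(0, 0.675 + 0.675 − 1) = max(0, 0.350) = 0.350
~(φ & φ) = 1 − 0.350 = 0.650
ψ <-> ~(φ & φ) = 1 − |0.002 − 0.650| = 1 − 0.648 = 0.352
So the right-hand bound is ψ <-> ~(φ & φ) = 0.352.
The residuum of the Łukasiewicz t-norm gives the supremum: min(1, 1 − 0.998 + 0.352).
1 − 0.998 + 0.352 = 0.354, so t = min(1, 0.354) = 0.354.
Check: 0.998 & 0.354 = max(0, 0.352) = 0.352 ≤ 0.352.

0.354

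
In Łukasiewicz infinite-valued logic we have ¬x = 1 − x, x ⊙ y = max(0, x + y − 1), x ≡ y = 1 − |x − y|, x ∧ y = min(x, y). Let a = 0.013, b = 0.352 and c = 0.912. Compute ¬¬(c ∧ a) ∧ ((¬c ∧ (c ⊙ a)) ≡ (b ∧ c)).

c ∧ a = min(0.912, 0.013) = 0.013
¬(c ∧ a) = 1 − 0.013 = 0.987
¬¬(c ∧ a) = 1 − 0.987 = 0.013
¬c = 1 − 0.912 = 0.088
c ⊙ a = max(0, 0.912 + 0.013 − 1) = max(0, -0.075) = 0.000
¬c ∧ (c ⊙ a) = min(0.088, 0.000) = 0.000
b ∧ c = min(0.352, 0.912) = 0.352
(¬c ∧ (c ⊙ a)) ≡ (b ∧ c) = 1 − |0.000 − 0.352| = 1 − 0.352 = 0.648
¬¬(c ∧ a) ∧ ((¬c ∧ (c ⊙ a)) ≡ (b ∧ c)) = min(0.013, 0.648) = 0.013

0.013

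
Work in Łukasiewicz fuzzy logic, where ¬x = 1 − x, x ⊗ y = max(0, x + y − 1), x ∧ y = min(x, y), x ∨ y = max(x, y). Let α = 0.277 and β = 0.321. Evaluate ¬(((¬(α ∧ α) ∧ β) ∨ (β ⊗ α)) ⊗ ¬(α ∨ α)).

α ∧ α = min(0.277, 0.277) = 0.277
¬(α ∧ α) = 1 − 0.277 = 0.723
¬(α ∧ α) ∧ β = min(0.723, 0.321) = 0.321
β ⊗ α = max(0, 0.321 + 0.277 − 1) = max(0, -0.402) = 0.000
(¬(α ∧ α) ∧ β) ∨ (β ⊗ α) = max(0.321, 0.000) = 0.321
α ∨ α = max(0.277, 0.277) = 0.277
¬(α ∨ α) = 1 − 0.277 = 0.723
((¬(α ∧ α) ∧ β) ∨ (β ⊗ α)) ⊗ ¬(α ∨ α) = max(0, 0.321 + 0.723 − 1) = max(0, 0.044) = 0.044
¬(((¬(α ∧ α) ∧ β) ∨ (β ⊗ α)) ⊗ ¬(α ∨ α)) = 1 − 0.044 = 0.956

0.956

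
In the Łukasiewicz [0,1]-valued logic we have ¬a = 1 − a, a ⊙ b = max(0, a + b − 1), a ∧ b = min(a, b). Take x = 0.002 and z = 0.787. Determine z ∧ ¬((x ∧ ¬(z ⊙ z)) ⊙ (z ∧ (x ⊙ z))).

0.787

z ⊙ z = max(0, 0.787 + 0.787 − 1) = max(0, 0.574) = 0.574
¬(z ⊙ z) = 1 − 0.574 = 0.426
x ∧ ¬(z ⊙ z) = min(0.002, 0.426) = 0.002
x ⊙ z = max(0, 0.002 + 0.787 − 1) = max(0, -0.211) = 0.000
z ∧ (x ⊙ z) = min(0.787, 0.000) = 0.000
(x ∧ ¬(z ⊙ z)) ⊙ (z ∧ (x ⊙ z)) = max(0, 0.002 + 0.000 − 1) = max(0, -0.998) = 0.000
¬((x ∧ ¬(z ⊙ z)) ⊙ (z ∧ (x ⊙ z))) = 1 − 0.000 = 1.000
z ∧ ¬((x ∧ ¬(z ⊙ z)) ⊙ (z ∧ (x ⊙ z))) = min(0.787, 1.000) = 0.787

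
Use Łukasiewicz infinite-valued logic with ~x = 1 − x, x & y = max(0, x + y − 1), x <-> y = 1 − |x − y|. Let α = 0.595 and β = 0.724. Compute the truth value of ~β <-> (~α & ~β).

0.724

~β = 1 − 0.724 = 0.276
~α = 1 − 0.595 = 0.405
~α & ~β = max(0, 0.405 + 0.276 − 1) = max(0, -0.319) = 0.000
~β <-> (~α & ~β) = 1 − |0.276 − 0.000| = 1 − 0.276 = 0.724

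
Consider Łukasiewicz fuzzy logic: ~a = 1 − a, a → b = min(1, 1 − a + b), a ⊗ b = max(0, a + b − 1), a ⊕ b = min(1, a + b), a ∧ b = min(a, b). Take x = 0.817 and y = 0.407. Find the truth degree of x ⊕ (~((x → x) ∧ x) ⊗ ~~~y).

0.817

x → x = min(1, 1 − 0.817 + 0.817) = min(1, 1.000) = 1.000
(x → x) ∧ x = min(1.000, 0.817) = 0.817
~((x → x) ∧ x) = 1 − 0.817 = 0.183
~y = 1 − 0.407 = 0.593
~~y = 1 − 0.593 = 0.407
~~~y = 1 − 0.407 = 0.593
~((x → x) ∧ x) ⊗ ~~~y = max(0, 0.183 + 0.593 − 1) = max(0, -0.224) = 0.000
x ⊕ (~((x → x) ∧ x) ⊗ ~~~y) = min(1, 0.817 + 0.000) = min(1, 0.817) = 0.817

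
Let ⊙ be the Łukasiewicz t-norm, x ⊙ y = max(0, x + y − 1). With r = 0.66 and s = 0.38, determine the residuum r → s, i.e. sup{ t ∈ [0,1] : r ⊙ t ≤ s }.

0.72

The residuum of the Łukasiewicz t-norm gives the supremum: min(1, 1 − 0.66 + 0.38).
1 − 0.66 + 0.38 = 0.72, so t = min(1, 0.72) = 0.72.
Check: 0.66 ⊙ 0.72 = max(0, 0.38) = 0.38 ≤ 0.38.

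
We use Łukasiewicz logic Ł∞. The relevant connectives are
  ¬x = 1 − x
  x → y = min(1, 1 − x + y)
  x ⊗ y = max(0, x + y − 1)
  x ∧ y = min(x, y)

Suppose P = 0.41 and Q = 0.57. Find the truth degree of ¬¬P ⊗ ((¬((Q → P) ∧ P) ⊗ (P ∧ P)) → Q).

0.41

¬P = 1 − 0.41 = 0.59
¬¬P = 1 − 0.59 = 0.41
Q → P = min(1, 1 − 0.57 + 0.41) = min(1, 0.84) = 0.84
(Q → P) ∧ P = min(0.84, 0.41) = 0.41
¬((Q → P) ∧ P) = 1 − 0.41 = 0.59
P ∧ P = min(0.41, 0.41) = 0.41
¬((Q → P) ∧ P) ⊗ (P ∧ P) = max(0, 0.59 + 0.41 − 1) = max(0, 0.00) = 0.00
(¬((Q → P) ∧ P) ⊗ (P ∧ P)) → Q = min(1, 1 − 0.00 + 0.57) = min(1, 1.57) = 1.00
¬¬P ⊗ ((¬((Q → P) ∧ P) ⊗ (P ∧ P)) → Q) = max(0, 0.41 + 1.00 − 1) = max(0, 0.41) = 0.41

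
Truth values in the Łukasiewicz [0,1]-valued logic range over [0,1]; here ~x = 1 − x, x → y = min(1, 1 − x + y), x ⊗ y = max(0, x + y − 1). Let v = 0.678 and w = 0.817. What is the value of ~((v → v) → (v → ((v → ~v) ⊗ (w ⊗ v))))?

0.539

v → v = min(1, 1 − 0.678 + 0.678) = min(1, 1.000) = 1.000
~v = 1 − 0.678 = 0.322
v → ~v = min(1, 1 − 0.678 + 0.322) = min(1, 0.644) = 0.644
w ⊗ v = max(0, 0.817 + 0.678 − 1) = max(0, 0.495) = 0.495
(v → ~v) ⊗ (w ⊗ v) = max(0, 0.644 + 0.495 − 1) = max(0, 0.139) = 0.139
v → ((v → ~v) ⊗ (w ⊗ v)) = min(1, 1 − 0.678 + 0.139) = min(1, 0.461) = 0.461
(v → v) → (v → ((v → ~v) ⊗ (w ⊗ v))) = min(1, 1 − 1.000 + 0.461) = min(1, 0.461) = 0.461
~((v → v) → (v → ((v → ~v) ⊗ (w ⊗ v)))) = 1 − 0.461 = 0.539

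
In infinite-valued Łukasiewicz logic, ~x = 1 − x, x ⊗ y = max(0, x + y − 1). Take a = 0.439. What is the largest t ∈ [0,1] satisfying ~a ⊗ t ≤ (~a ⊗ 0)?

~a = 1 − 0.439 = 0.561
So the left factor is ~a = 0.561.
~a ⊗ 0 = max(0, 0.561 + 0.000 − 1) = max(0, -0.439) = 0.000
So the right-hand bound is ~a ⊗ 0 = 0.000.
The residuum of the Łukasiewicz t-norm gives the supremum: min(1, 1 − 0.561 + 0.000).
1 − 0.561 + 0.000 = 0.439, so t = min(1, 0.439) = 0.439.
Check: 0.561 ⊗ 0.439 = max(0, 0.000) = 0.000 ≤ 0.000.

0.439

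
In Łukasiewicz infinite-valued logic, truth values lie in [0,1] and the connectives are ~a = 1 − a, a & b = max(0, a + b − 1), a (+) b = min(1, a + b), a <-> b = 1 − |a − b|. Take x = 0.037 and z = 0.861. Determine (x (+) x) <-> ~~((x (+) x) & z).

x (+) x = min(1, 0.037 + 0.037) = min(1, 0.074) = 0.074
(x (+) x) & z = max(0, 0.074 + 0.861 − 1) = max(0, -0.065) = 0.000
~((x (+) x) & z) = 1 − 0.000 = 1.000
~~((x (+) x) & z) = 1 − 1.000 = 0.000
(x (+) x) <-> ~~((x (+) x) & z) = 1 − |0.074 − 0.000| = 1 − 0.074 = 0.926

0.926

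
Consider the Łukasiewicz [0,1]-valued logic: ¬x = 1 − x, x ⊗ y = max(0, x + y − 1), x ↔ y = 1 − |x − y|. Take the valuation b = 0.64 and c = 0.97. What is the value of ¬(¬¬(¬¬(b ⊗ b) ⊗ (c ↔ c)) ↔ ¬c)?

0.25

b ⊗ b = max(0, 0.64 + 0.64 − 1) = max(0, 0.28) = 0.28
¬(b ⊗ b) = 1 − 0.28 = 0.72
¬¬(b ⊗ b) = 1 − 0.72 = 0.28
c ↔ c = 1 − |0.97 − 0.97| = 1 − 0.00 = 1.00
¬¬(b ⊗ b) ⊗ (c ↔ c) = max(0, 0.28 + 1.00 − 1) = max(0, 0.28) = 0.28
¬(¬¬(b ⊗ b) ⊗ (c ↔ c)) = 1 − 0.28 = 0.72
¬¬(¬¬(b ⊗ b) ⊗ (c ↔ c)) = 1 − 0.72 = 0.28
¬c = 1 − 0.97 = 0.03
¬¬(¬¬(b ⊗ b) ⊗ (c ↔ c)) ↔ ¬c = 1 − |0.28 − 0.03| = 1 − 0.25 = 0.75
¬(¬¬(¬¬(b ⊗ b) ⊗ (c ↔ c)) ↔ ¬c) = 1 − 0.75 = 0.25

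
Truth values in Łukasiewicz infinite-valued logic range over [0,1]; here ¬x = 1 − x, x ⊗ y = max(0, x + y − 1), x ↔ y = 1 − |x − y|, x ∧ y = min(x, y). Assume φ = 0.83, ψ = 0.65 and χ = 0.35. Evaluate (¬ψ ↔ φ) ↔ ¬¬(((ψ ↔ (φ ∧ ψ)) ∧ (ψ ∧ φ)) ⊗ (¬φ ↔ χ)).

¬ψ = 1 − 0.65 = 0.35
¬ψ ↔ φ = 1 − |0.35 − 0.83| = 1 − 0.48 = 0.52
φ ∧ ψ = min(0.83, 0.65) = 0.65
ψ ↔ (φ ∧ ψ) = 1 − |0.65 − 0.65| = 1 − 0.00 = 1.00
ψ ∧ φ = min(0.65, 0.83) = 0.65
(ψ ↔ (φ ∧ ψ)) ∧ (ψ ∧ φ) = min(1.00, 0.65) = 0.65
¬φ = 1 − 0.83 = 0.17
¬φ ↔ χ = 1 − |0.17 − 0.35| = 1 − 0.18 = 0.82
((ψ ↔ (φ ∧ ψ)) ∧ (ψ ∧ φ)) ⊗ (¬φ ↔ χ) = max(0, 0.65 + 0.82 − 1) = max(0, 0.47) = 0.47
¬(((ψ ↔ (φ ∧ ψ)) ∧ (ψ ∧ φ)) ⊗ (¬φ ↔ χ)) = 1 − 0.47 = 0.53
¬¬(((ψ ↔ (φ ∧ ψ)) ∧ (ψ ∧ φ)) ⊗ (¬φ ↔ χ)) = 1 − 0.53 = 0.47
(¬ψ ↔ φ) ↔ ¬¬(((ψ ↔ (φ ∧ ψ)) ∧ (ψ ∧ φ)) ⊗ (¬φ ↔ χ)) = 1 − |0.52 − 0.47| = 1 − 0.05 = 0.95

0.95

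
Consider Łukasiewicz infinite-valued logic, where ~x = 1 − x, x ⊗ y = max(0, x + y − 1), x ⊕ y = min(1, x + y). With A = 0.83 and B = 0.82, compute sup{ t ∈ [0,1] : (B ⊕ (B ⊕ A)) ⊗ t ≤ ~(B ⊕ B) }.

B ⊕ A = min(1, 0.82 + 0.83) = min(1, 1.65) = 1.00
B ⊕ (B ⊕ A) = min(1, 0.82 + 1.00) = min(1, 1.82) = 1.00
So the left factor is B ⊕ (B ⊕ A) = 1.00.
B ⊕ B = min(1, 0.82 + 0.82) = min(1, 1.64) = 1.00
~(B ⊕ B) = 1 − 1.00 = 0.00
So the right-hand bound is ~(B ⊕ B) = 0.00.
The residuum of the Łukasiewicz t-norm gives the supremum: min(1, 1 − 1.00 + 0.00).
1 − 1.00 + 0.00 = 0.00, so t = min(1, 0.00) = 0.00.
Check: 1.00 ⊗ 0.00 = max(0, 0.00) = 0.00 ≤ 0.00.

0.00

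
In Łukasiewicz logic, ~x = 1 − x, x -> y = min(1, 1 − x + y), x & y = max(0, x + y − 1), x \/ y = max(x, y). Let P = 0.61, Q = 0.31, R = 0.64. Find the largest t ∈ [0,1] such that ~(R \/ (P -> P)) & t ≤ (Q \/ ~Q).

P -> P = min(1, 1 − 0.61 + 0.61) = min(1, 1.00) = 1.00
R \/ (P -> P) = max(0.64, 1.00) = 1.00
~(R \/ (P -> P)) = 1 − 1.00 = 0.00
So the left factor is ~(R \/ (P -> P)) = 0.00.
~Q = 1 − 0.31 = 0.69
Q \/ ~Q = max(0.31, 0.69) = 0.69
So the right-hand bound is Q \/ ~Q = 0.69.
The residuum of the Łukasiewicz t-norm gives the supremum: min(1, 1 − 0.00 + 0.69).
1 − 0.00 + 0.69 = 1.69, so t = min(1, 1.69) = 1.00.
Check: 0.00 & 1.00 = max(0, 0.00) = 0.00 ≤ 0.69.

1.00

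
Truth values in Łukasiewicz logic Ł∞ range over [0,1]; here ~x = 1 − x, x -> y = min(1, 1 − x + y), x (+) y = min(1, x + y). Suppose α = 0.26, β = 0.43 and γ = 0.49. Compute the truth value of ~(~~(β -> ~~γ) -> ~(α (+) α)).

0.52

~γ = 1 − 0.49 = 0.51
~~γ = 1 − 0.51 = 0.49
β -> ~~γ = min(1, 1 − 0.43 + 0.49) = min(1, 1.06) = 1.00
~(β -> ~~γ) = 1 − 1.00 = 0.00
~~(β -> ~~γ) = 1 − 0.00 = 1.00
α (+) α = min(1, 0.26 + 0.26) = min(1, 0.52) = 0.52
~(α (+) α) = 1 − 0.52 = 0.48
~~(β -> ~~γ) -> ~(α (+) α) = min(1, 1 − 1.00 + 0.48) = min(1, 0.48) = 0.48
~(~~(β -> ~~γ) -> ~(α (+) α)) = 1 − 0.48 = 0.52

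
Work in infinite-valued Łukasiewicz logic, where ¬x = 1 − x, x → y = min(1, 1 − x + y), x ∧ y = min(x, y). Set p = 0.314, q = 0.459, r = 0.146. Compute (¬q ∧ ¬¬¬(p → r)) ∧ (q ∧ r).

0.146

¬q = 1 − 0.459 = 0.541
p → r = min(1, 1 − 0.314 + 0.146) = min(1, 0.832) = 0.832
¬(p → r) = 1 − 0.832 = 0.168
¬¬(p → r) = 1 − 0.168 = 0.832
¬¬¬(p → r) = 1 − 0.832 = 0.168
¬q ∧ ¬¬¬(p → r) = min(0.541, 0.168) = 0.168
q ∧ r = min(0.459, 0.146) = 0.146
(¬q ∧ ¬¬¬(p → r)) ∧ (q ∧ r) = min(0.168, 0.146) = 0.146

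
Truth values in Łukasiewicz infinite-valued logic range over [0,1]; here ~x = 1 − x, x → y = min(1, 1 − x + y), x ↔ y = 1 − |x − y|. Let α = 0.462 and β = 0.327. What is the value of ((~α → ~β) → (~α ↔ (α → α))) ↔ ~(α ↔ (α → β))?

~α = 1 − 0.462 = 0.538
~β = 1 − 0.327 = 0.673
~α → ~β = min(1, 1 − 0.538 + 0.673) = min(1, 1.135) = 1.000
α → α = min(1, 1 − 0.462 + 0.462) = min(1, 1.000) = 1.000
~α ↔ (α → α) = 1 − |0.538 − 1.000| = 1 − 0.462 = 0.538
(~α → ~β) → (~α ↔ (α → α)) = min(1, 1 − 1.000 + 0.538) = min(1, 0.538) = 0.538
α → β = min(1, 1 − 0.462 + 0.327) = min(1, 0.865) = 0.865
α ↔ (α → β) = 1 − |0.462 − 0.865| = 1 − 0.403 = 0.597
~(α ↔ (α → β)) = 1 − 0.597 = 0.403
((~α → ~β) → (~α ↔ (α → α))) ↔ ~(α ↔ (α → β)) = 1 − |0.538 − 0.403| = 1 − 0.135 = 0.865

0.865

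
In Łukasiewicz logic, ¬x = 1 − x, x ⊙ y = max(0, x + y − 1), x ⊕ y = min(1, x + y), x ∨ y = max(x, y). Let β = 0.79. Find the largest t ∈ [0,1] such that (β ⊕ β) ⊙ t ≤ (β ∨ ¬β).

β ⊕ β = min(1, 0.79 + 0.79) = min(1, 1.58) = 1.00
So the left factor is β ⊕ β = 1.00.
¬β = 1 − 0.79 = 0.21
β ∨ ¬β = max(0.79, 0.21) = 0.79
So the right-hand bound is β ∨ ¬β = 0.79.
The residuum of the Łukasiewicz t-norm gives the supremum: min(1, 1 − 1.00 + 0.79).
1 − 1.00 + 0.79 = 0.79, so t = min(1, 0.79) = 0.79.
Check: 1.00 ⊙ 0.79 = max(0, 0.79) = 0.79 ≤ 0.79.

0.79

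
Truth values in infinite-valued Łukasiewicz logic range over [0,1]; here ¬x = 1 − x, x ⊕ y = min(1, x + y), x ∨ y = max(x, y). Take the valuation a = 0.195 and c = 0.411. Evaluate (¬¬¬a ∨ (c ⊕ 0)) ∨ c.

0.805

¬a = 1 − 0.195 = 0.805
¬¬a = 1 − 0.805 = 0.195
¬¬¬a = 1 − 0.195 = 0.805
c ⊕ 0 = min(1, 0.411 + 0.000) = min(1, 0.411) = 0.411
¬¬¬a ∨ (c ⊕ 0) = max(0.805, 0.411) = 0.805
(¬¬¬a ∨ (c ⊕ 0)) ∨ c = max(0.805, 0.411) = 0.805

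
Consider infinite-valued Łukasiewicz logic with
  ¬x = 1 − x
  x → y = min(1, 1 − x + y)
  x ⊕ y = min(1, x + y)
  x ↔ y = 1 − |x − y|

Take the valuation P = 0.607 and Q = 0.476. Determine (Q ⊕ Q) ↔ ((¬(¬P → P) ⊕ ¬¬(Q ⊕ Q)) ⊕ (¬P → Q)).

0.952

Q ⊕ Q = min(1, 0.476 + 0.476) = min(1, 0.952) = 0.952
¬P = 1 − 0.607 = 0.393
¬P → P = min(1, 1 − 0.393 + 0.607) = min(1, 1.214) = 1.000
¬(¬P → P) = 1 − 1.000 = 0.000
¬(Q ⊕ Q) = 1 − 0.952 = 0.048
¬¬(Q ⊕ Q) = 1 − 0.048 = 0.952
¬(¬P → P) ⊕ ¬¬(Q ⊕ Q) = min(1, 0.000 + 0.952) = min(1, 0.952) = 0.952
¬P → Q = min(1, 1 − 0.393 + 0.476) = min(1, 1.083) = 1.000
(¬(¬P → P) ⊕ ¬¬(Q ⊕ Q)) ⊕ (¬P → Q) = min(1, 0.952 + 1.000) = min(1, 1.952) = 1.000
(Q ⊕ Q) ↔ ((¬(¬P → P) ⊕ ¬¬(Q ⊕ Q)) ⊕ (¬P → Q)) = 1 − |0.952 − 1.000| = 1 − 0.048 = 0.952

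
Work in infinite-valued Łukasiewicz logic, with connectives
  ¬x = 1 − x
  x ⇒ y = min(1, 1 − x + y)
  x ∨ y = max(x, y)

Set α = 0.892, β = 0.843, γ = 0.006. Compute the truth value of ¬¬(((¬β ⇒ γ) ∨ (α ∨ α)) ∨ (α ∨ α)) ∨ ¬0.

¬β = 1 − 0.843 = 0.157
¬β ⇒ γ = min(1, 1 − 0.157 + 0.006) = min(1, 0.849) = 0.849
α ∨ α = max(0.892, 0.892) = 0.892
(¬β ⇒ γ) ∨ (α ∨ α) = max(0.849, 0.892) = 0.892
((¬β ⇒ γ) ∨ (α ∨ α)) ∨ (α ∨ α) = max(0.892, 0.892) = 0.892
¬(((¬β ⇒ γ) ∨ (α ∨ α)) ∨ (α ∨ α)) = 1 − 0.892 = 0.108
¬¬(((¬β ⇒ γ) ∨ (α ∨ α)) ∨ (α ∨ α)) = 1 − 0.108 = 0.892
¬0 = 1 − 0.000 = 1.000
¬¬(((¬β ⇒ γ) ∨ (α ∨ α)) ∨ (α ∨ α)) ∨ ¬0 = max(0.892, 1.000) = 1.000

1.000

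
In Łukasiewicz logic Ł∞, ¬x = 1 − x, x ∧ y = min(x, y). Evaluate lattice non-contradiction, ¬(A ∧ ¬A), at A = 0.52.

¬A = 1 − 0.52 = 0.48
A ∧ ¬A = min(0.52, 0.48) = 0.48
¬(A ∧ ¬A) = 1 − 0.48 = 0.52
(The value 0.52 < 1 shows this instance is not satisfied; not a Ł∞-tautology — its value is 1 − min(a, 1−a).)

0.52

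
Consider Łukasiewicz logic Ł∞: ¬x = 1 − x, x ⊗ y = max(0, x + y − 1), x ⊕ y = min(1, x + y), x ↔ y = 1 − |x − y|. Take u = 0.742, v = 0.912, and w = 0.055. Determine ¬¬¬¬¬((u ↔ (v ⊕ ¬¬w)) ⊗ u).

0.483

¬w = 1 − 0.055 = 0.945
¬¬w = 1 − 0.945 = 0.055
v ⊕ ¬¬w = min(1, 0.912 + 0.055) = min(1, 0.967) = 0.967
u ↔ (v ⊕ ¬¬w) = 1 − |0.742 − 0.967| = 1 − 0.225 = 0.775
(u ↔ (v ⊕ ¬¬w)) ⊗ u = max(0, 0.775 + 0.742 − 1) = max(0, 0.517) = 0.517
¬((u ↔ (v ⊕ ¬¬w)) ⊗ u) = 1 − 0.517 = 0.483
¬¬((u ↔ (v ⊕ ¬¬w)) ⊗ u) = 1 − 0.483 = 0.517
¬¬¬((u ↔ (v ⊕ ¬¬w)) ⊗ u) = 1 − 0.517 = 0.483
¬¬¬¬((u ↔ (v ⊕ ¬¬w)) ⊗ u) = 1 − 0.483 = 0.517
¬¬¬¬¬((u ↔ (v ⊕ ¬¬w)) ⊗ u) = 1 − 0.517 = 0.483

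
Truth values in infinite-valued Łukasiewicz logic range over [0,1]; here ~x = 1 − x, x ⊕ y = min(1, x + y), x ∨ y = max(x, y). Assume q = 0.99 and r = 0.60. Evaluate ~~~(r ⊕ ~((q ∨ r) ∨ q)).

q ∨ r = max(0.99, 0.60) = 0.99
(q ∨ r) ∨ q = max(0.99, 0.99) = 0.99
~((q ∨ r) ∨ q) = 1 − 0.99 = 0.01
r ⊕ ~((q ∨ r) ∨ q) = min(1, 0.60 + 0.01) = min(1, 0.61) = 0.61
~(r ⊕ ~((q ∨ r) ∨ q)) = 1 − 0.61 = 0.39
~~(r ⊕ ~((q ∨ r) ∨ q)) = 1 − 0.39 = 0.61
~~~(r ⊕ ~((q ∨ r) ∨ q)) = 1 − 0.61 = 0.39

0.39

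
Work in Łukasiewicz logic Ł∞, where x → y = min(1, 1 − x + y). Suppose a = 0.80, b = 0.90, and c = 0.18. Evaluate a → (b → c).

b → c = min(1, 1 − 0.90 + 0.18) = min(1, 0.28) = 0.28
a → (b → c) = min(1, 1 − 0.80 + 0.28) = min(1, 0.48) = 0.48

0.48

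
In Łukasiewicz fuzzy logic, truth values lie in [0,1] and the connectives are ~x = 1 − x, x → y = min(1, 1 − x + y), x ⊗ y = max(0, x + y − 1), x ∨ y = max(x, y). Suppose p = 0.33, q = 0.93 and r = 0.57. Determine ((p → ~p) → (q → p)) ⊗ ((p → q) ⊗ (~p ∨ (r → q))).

~p = 1 − 0.33 = 0.67
p → ~p = min(1, 1 − 0.33 + 0.67) = min(1, 1.34) = 1.00
q → p = min(1, 1 − 0.93 + 0.33) = min(1, 0.40) = 0.40
(p → ~p) → (q → p) = min(1, 1 − 1.00 + 0.40) = min(1, 0.40) = 0.40
p → q = min(1, 1 − 0.33 + 0.93) = min(1, 1.60) = 1.00
r → q = min(1, 1 − 0.57 + 0.93) = min(1, 1.36) = 1.00
~p ∨ (r → q) = max(0.67, 1.00) = 1.00
(p → q) ⊗ (~p ∨ (r → q)) = max(0, 1.00 + 1.00 − 1) = max(0, 1.00) = 1.00
((p → ~p) → (q → p)) ⊗ ((p → q) ⊗ (~p ∨ (r → q))) = max(0, 0.40 + 1.00 − 1) = max(0, 0.40) = 0.40

0.40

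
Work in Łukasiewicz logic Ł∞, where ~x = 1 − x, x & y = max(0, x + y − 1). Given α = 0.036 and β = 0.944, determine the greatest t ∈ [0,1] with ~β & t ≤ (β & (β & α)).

0.944

~β = 1 − 0.944 = 0.056
So the left factor is ~β = 0.056.
β & α = max(0, 0.944 + 0.036 − 1) = max(0, -0.020) = 0.000
β & (β & α) = max(0, 0.944 + 0.000 − 1) = max(0, -0.056) = 0.000
So the right-hand bound is β & (β & α) = 0.000.
The residuum of the Łukasiewicz t-norm gives the supremum: min(1, 1 − 0.056 + 0.000).
1 − 0.056 + 0.000 = 0.944, so t = min(1, 0.944) = 0.944.
Check: 0.056 & 0.944 = max(0, 0.000) = 0.000 ≤ 0.000.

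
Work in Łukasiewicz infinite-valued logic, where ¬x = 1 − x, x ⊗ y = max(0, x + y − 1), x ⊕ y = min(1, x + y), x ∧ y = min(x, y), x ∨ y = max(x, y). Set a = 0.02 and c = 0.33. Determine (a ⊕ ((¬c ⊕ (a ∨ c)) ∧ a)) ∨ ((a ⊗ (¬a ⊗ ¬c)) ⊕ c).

¬c = 1 − 0.33 = 0.67
a ∨ c = max(0.02, 0.33) = 0.33
¬c ⊕ (a ∨ c) = min(1, 0.67 + 0.33) = min(1, 1.00) = 1.00
(¬c ⊕ (a ∨ c)) ∧ a = min(1.00, 0.02) = 0.02
a ⊕ ((¬c ⊕ (a ∨ c)) ∧ a) = min(1, 0.02 + 0.02) = min(1, 0.04) = 0.04
¬a = 1 − 0.02 = 0.98
¬a ⊗ ¬c = max(0, 0.98 + 0.67 − 1) = max(0, 0.65) = 0.65
a ⊗ (¬a ⊗ ¬c) = max(0, 0.02 + 0.65 − 1) = max(0, -0.33) = 0.00
(a ⊗ (¬a ⊗ ¬c)) ⊕ c = min(1, 0.00 + 0.33) = min(1, 0.33) = 0.33
(a ⊕ ((¬c ⊕ (a ∨ c)) ∧ a)) ∨ ((a ⊗ (¬a ⊗ ¬c)) ⊕ c) = max(0.04, 0.33) = 0.33

0.33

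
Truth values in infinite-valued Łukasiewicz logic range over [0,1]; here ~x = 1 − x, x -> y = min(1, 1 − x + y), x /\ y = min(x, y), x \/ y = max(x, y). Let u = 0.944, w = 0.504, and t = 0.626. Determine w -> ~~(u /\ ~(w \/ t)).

w \/ t = max(0.504, 0.626) = 0.626
~(w \/ t) = 1 − 0.626 = 0.374
u /\ ~(w \/ t) = min(0.944, 0.374) = 0.374
~(u /\ ~(w \/ t)) = 1 − 0.374 = 0.626
~~(u /\ ~(w \/ t)) = 1 − 0.626 = 0.374
w -> ~~(u /\ ~(w \/ t)) = min(1, 1 − 0.504 + 0.374) = min(1, 0.870) = 0.870

0.870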